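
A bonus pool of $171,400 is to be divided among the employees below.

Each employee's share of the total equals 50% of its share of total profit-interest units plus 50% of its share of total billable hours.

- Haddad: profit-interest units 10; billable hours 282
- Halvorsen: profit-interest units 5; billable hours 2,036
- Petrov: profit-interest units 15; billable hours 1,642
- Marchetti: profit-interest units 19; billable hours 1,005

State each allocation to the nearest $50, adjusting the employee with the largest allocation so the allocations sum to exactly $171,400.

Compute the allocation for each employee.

Haddad: $22,350 | Halvorsen: $43,900 | Petrov: $54,550 | Marchetti: $50,600

Profit-interest units total 49; billable hours total 4,965.
Blended shares (50% profit-interest units + 50% billable hours): Haddad 0.1304; Halvorsen 0.2561; Petrov 0.3184; Marchetti 0.2951.
Unrounded shares: Haddad 22,357.35; Halvorsen 43,887.94; Petrov 54,576.97; Marchetti 50,577.74.
Rounded to nearest $50: Haddad $22,350; Halvorsen $43,900; Petrov $54,600; Marchetti $50,600. Sum = $171,450.
Difference $171,400 − $171,450 = −$50 applied to largest allocation (Petrov): Petrov becomes $54,550.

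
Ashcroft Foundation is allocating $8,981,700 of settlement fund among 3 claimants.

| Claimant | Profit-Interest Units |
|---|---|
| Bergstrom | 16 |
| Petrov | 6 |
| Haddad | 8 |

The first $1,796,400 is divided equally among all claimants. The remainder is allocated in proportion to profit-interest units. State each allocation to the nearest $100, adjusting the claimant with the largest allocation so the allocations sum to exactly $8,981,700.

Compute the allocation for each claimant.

Equal tier: $1,796,400 ÷ 3 = $598,800 apiece.
Remainder $7,185,300 by profit-interest units (total 30): Bergstrom 3,832,160.00 → $3,832,200; Petrov 1,437,060.00 → $1,437,100; Haddad 1,916,080.00 → $1,916,100.
Rounding difference −$100 on remainder applied to Bergstrom.
Totals: Bergstrom $598,800 + $3,832,100 = $4,430,900; Petrov $598,800 + $1,437,100 = $2,035,900; Haddad $598,800 + $1,916,100 = $2,514,900.

Bergstrom: $4,430,900 · Petrov: $2,035,900 · Haddad: $2,514,900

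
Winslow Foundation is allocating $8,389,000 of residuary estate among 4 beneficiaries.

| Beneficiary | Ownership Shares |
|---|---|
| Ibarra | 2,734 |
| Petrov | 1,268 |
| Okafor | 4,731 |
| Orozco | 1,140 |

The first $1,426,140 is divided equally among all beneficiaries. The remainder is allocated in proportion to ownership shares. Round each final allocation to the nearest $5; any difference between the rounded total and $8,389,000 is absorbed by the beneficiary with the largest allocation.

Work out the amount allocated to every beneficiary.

Ibarra: $2,284,670; Petrov: $1,250,785; Okafor: $3,693,035; Orozco: $1,160,510

Equal tier: $1,426,140 ÷ 4 = $356,535 apiece.
Remainder $6,962,860 by ownership shares (total 9,873): Ibarra 1,928,133.22 → $1,928,135; Petrov 894,247.59 → $894,250; Okafor 3,336,502.65 → $3,336,505; Orozco 803,976.54 → $803,975.
Rounding difference −$5 on remainder applied to Okafor.
Totals: Ibarra $356,535 + $1,928,135 = $2,284,670; Petrov $356,535 + $894,250 = $1,250,785; Okafor $356,535 + $3,336,500 = $3,693,035; Orozco $356,535 + $803,975 = $1,160,510.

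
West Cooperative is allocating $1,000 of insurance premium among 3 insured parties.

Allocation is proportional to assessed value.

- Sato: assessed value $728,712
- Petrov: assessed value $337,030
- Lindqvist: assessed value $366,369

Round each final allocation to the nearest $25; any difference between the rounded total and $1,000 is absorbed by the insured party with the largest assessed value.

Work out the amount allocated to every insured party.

Combined assessed value = 728,712 + 337,030 + 366,369 = 1,432,111.
Pro-rata amounts: Sato 508.84; Petrov 235.34; Lindqvist 255.82.
Rounded to nearest $25: Sato $500; Petrov $225; Lindqvist $250. Sum = $975.
Difference $1,000 − $975 = +$25 applied to largest assessed value (Sato): Sato becomes $525.

Sato: $525; Petrov: $225; Lindqvist: $250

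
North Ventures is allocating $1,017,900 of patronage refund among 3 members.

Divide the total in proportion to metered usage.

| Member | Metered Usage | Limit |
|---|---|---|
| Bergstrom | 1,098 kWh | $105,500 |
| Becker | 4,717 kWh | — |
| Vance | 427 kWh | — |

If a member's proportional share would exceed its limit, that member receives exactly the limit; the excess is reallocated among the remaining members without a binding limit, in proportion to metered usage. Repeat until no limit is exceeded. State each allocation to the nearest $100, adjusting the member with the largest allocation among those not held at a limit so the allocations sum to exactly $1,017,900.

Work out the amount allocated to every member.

Bergstrom: $105,500 · Becker: $836,700 · Vance: $75,700

Total metered usage = 6,242.
Unconstrained shares: Bergstrom 179,053.86; Becker 769,214.08; Vance 69,632.06.
Held at cap: Bergstrom ($105,500); balance $912,400 reallocated over remaining metered usage 5,144.
Remaining shares: Becker 836,662.29 → $836,700; Vance 75,737.71 → $75,700.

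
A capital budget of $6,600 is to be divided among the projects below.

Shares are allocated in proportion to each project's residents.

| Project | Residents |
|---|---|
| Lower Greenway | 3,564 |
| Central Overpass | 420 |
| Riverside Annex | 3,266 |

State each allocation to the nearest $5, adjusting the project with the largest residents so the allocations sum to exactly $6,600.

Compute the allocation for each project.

Lower Greenway: $3,245; Central Overpass: $380; Riverside Annex: $2,975

Total residents = 3,564 + 420 + 3,266 = 7,250.
Unrounded shares: Lower Greenway 3,244.47; Central Overpass 382.34; Riverside Annex 2,973.19.
Rounded to nearest $5: Lower Greenway $3,245; Central Overpass $380; Riverside Annex $2,975. Sum = $6,600.
No rounding difference to absorb.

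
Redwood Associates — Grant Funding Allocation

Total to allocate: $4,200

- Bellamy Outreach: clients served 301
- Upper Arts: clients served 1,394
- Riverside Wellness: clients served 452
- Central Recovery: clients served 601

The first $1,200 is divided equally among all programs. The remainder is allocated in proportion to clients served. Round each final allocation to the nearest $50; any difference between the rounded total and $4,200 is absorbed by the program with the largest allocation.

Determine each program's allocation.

Equal tier: $1,200 ÷ 4 = $300 apiece.
Remainder $3,000 by clients served (total 2,748): Bellamy Outreach 328.60 → $350; Upper Arts 1,521.83 → $1,500; Riverside Wellness 493.45 → $500; Central Recovery 656.11 → $650.
Totals: Bellamy Outreach $300 + $350 = $650; Upper Arts $300 + $1,500 = $1,800; Riverside Wellness $300 + $500 = $800; Central Recovery $300 + $650 = $950.

Bellamy Outreach: $650; Upper Arts: $1,800; Riverside Wellness: $800; Central Recovery: $950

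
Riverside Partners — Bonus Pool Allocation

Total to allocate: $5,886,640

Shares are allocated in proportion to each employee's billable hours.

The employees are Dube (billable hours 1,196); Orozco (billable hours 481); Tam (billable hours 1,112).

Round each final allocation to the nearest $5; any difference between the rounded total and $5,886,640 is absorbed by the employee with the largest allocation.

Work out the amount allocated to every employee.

Dube: $2,524,350; Orozco: $1,015,230; Tam: $2,347,060

Combined billable hours = 2,789.
Proportional shares: Dube 1,196/2,789 × $5,886,640 = 2,524,353.33; Orozco 481/2,789 × $5,886,640 = 1,015,229.06; Tam 1,112/2,789 × $5,886,640 = 2,347,057.61.
At nearest $5: Dube $2,524,355; Orozco $1,015,230; Tam $2,347,060. Sum = $5,886,645.
Difference $5,886,640 − $5,886,645 = −$5 applied to largest allocation (Dube): Dube becomes $2,524,350.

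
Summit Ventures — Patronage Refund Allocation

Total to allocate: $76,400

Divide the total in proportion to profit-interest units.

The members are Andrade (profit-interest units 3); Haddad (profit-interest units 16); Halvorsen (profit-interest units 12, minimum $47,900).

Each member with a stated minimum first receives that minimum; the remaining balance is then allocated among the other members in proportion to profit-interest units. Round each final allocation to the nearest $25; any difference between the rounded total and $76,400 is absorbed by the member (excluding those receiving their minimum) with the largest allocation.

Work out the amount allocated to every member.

Andrade: $4,500; Haddad: $24,000; Halvorsen: $47,900

Fund the minimums — Halvorsen $47,900. Balance $28,500.
Balance split over remaining profit-interest units 19: Andrade 4,500.00 → $4,500; Haddad 24,000.00 → $24,000.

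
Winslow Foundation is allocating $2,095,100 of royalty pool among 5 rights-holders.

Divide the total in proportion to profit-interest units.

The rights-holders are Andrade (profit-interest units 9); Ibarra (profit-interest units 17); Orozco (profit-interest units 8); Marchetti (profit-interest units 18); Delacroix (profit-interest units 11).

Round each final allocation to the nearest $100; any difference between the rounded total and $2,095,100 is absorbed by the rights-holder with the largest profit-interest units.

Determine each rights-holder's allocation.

Andrade: $299,300 · Ibarra: $565,300 · Orozco: $266,000 · Marchetti: $598,700 · Delacroix: $365,800

Total profit-interest units = 63.
Raw shares: Andrade 9/63 × $2,095,100 = 299,300.00; Ibarra 17/63 × $2,095,100 = 565,344.44; Orozco 8/63 × $2,095,100 = 266,044.44; Marchetti 18/63 × $2,095,100 = 598,600.00; Delacroix 11/63 × $2,095,100 = 365,811.11.
At nearest $100: Andrade $299,300; Ibarra $565,300; Orozco $266,000; Marchetti $598,600; Delacroix $365,800. Sum = $2,095,000.
Difference $2,095,100 − $2,095,000 = +$100 applied to largest profit-interest units (Marchetti): Marchetti becomes $598,700.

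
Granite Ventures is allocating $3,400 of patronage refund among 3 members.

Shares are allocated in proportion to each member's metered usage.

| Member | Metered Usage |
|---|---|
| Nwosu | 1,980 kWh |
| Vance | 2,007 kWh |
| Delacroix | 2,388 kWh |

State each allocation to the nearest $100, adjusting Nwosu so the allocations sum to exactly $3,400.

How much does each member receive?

Nwosu: $1,000 | Vance: $1,100 | Delacroix: $1,300

Metered usage total: 6,375.
Proportional shares: Nwosu 1,980/6,375 × $3,400 = 1,056.00; Vance 2,007/6,375 × $3,400 = 1,070.40; Delacroix 2,388/6,375 × $3,400 = 1,273.60.
After rounding ($100): Nwosu $1,100; Vance $1,100; Delacroix $1,300. Sum = $3,500.
Difference $3,400 − $3,500 = −$100 applied to Nwosu: Nwosu becomes $1,000.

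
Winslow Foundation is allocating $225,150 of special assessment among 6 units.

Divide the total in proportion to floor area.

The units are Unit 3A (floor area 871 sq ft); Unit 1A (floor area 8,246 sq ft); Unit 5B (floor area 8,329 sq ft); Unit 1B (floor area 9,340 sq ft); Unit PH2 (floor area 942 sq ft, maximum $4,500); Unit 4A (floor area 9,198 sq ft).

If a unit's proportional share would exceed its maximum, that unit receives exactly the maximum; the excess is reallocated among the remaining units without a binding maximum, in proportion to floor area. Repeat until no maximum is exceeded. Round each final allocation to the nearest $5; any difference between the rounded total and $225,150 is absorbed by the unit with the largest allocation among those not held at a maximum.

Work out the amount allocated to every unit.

Total floor area = 36,926.
Proportional shares (ignoring caps): Unit 3A 5,310.77; Unit 1A 50,278.58; Unit 5B 50,784.66; Unit 1B 56,949.06; Unit PH2 5,743.68; Unit 4A 56,083.24.
Cap binds for Unit PH2 ($4,500); residual $220,650 reallocated over remaining floor area 35,984.
Remaining shares: Unit 3A 5,340.88 → $5,340; Unit 1A 50,563.58 → $50,565; Unit 5B 51,072.53 → $51,075; Unit 1B 57,271.87 → $57,270; Unit 4A 56,401.14 → $56,400.

Unit 3A: $5,340 | Unit 1A: $50,565 | Unit 5B: $51,075 | Unit 1B: $57,270 | Unit PH2: $4,500 | Unit 4A: $56,400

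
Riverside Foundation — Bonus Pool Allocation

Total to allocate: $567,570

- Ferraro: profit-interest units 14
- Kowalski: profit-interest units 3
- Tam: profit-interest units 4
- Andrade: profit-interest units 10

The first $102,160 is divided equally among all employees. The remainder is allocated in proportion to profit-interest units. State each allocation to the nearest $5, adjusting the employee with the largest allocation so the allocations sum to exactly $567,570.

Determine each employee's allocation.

Ferraro: $235,725; Kowalski: $70,580; Tam: $85,595; Andrade: $175,670

$102,160 shared equally gives $25,540 per employee.
Remainder $465,410 by profit-interest units (total 31): Ferraro 210,185.16 → $210,185; Kowalski 45,039.68 → $45,040; Tam 60,052.90 → $60,055; Andrade 150,132.26 → $150,130.
Totals: Ferraro $25,540 + $210,185 = $235,725; Kowalski $25,540 + $45,040 = $70,580; Tam $25,540 + $60,055 = $85,595; Andrade $25,540 + $150,130 = $175,670.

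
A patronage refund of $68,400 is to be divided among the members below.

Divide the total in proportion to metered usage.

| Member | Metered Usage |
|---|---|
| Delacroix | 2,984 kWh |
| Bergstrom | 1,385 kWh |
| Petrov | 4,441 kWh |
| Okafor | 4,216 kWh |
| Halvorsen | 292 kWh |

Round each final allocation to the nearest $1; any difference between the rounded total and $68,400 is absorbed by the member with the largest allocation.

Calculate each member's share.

Delacroix: $15,326 · Bergstrom: $7,113 · Petrov: $22,808 · Okafor: $21,653 · Halvorsen: $1,500

Sum of metered usage: 13,318.
Pro-rata amounts: Delacroix 2,984/13,318 × $68,400 = 15,325.54; Bergstrom 1,385/13,318 × $68,400 = 7,113.23; Petrov 4,441/13,318 × $68,400 = 22,808.56; Okafor 4,216/13,318 × $68,400 = 21,652.98; Halvorsen 292/13,318 × $68,400 = 1,499.68.
At nearest $1: Delacroix $15,326; Bergstrom $7,113; Petrov $22,809; Okafor $21,653; Halvorsen $1,500. Sum = $68,401.
Difference $68,400 − $68,401 = −$1 applied to largest allocation (Petrov): Petrov becomes $22,808.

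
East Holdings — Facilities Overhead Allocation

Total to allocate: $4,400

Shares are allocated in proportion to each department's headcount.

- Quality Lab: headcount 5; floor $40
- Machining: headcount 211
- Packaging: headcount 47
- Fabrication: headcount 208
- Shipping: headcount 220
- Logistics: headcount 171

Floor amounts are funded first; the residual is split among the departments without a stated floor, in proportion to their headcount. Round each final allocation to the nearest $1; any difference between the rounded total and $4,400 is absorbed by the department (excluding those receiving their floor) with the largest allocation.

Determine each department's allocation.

Quality Lab: $40; Machining: $1,073; Packaging: $239; Fabrication: $1,058; Shipping: $1,120; Logistics: $870

Fund the minimums — Quality Lab $40. Balance $4,360.
Balance split over remaining headcount 857: Machining 1,073.47 → $1,073; Packaging 239.11 → $239; Fabrication 1,058.20 → $1,058; Shipping 1,119.25 → $1,119; Logistics 869.96 → $870.
Rounding difference +$1 applied to Shipping → $1,120.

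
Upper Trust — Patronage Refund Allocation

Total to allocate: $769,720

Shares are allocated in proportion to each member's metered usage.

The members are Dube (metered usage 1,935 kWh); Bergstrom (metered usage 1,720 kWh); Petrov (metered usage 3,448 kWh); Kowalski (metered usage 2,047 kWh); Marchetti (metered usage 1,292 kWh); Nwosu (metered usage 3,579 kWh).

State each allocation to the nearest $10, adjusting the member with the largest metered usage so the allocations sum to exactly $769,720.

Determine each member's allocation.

Metered usage total: 14,021.
Proportional shares: Dube 1,935/14,021 × $769,720 = 106,226.96; Bergstrom 1,720/14,021 × $769,720 = 94,423.96; Petrov 3,448/14,021 × $769,720 = 189,287.11; Kowalski 2,047/14,021 × $769,720 = 112,375.50; Marchetti 1,292/14,021 × $769,720 = 70,927.77; Nwosu 3,579/14,021 × $769,720 = 196,478.70.
Rounded to nearest $10: Dube $106,230; Bergstrom $94,420; Petrov $189,290; Kowalski $112,380; Marchetti $70,930; Nwosu $196,480. Sum = $769,730.
Difference $769,720 − $769,730 = −$10 applied to largest metered usage (Nwosu): Nwosu becomes $196,470.

Dube: $106,230; Bergstrom: $94,420; Petrov: $189,290; Kowalski: $112,380; Marchetti: $70,930; Nwosu: $196,470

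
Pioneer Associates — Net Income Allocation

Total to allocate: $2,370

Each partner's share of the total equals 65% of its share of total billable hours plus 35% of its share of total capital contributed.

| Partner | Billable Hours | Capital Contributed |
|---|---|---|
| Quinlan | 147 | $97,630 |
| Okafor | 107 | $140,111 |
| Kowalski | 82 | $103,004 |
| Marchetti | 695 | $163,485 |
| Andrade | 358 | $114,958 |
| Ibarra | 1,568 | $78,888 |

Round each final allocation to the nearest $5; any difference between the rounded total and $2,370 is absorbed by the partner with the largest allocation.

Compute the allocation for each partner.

Totals — billable hours 2,957, capital contributed 698,076.
Composite weights (65% billable hours + 35% capital contributed): Quinlan 0.0813; Okafor 0.0938; Kowalski 0.0697; Marchetti 0.2347; Andrade 0.1363; Ibarra 0.3842.
Unrounded shares: Quinlan 192.59; Okafor 222.23; Kowalski 165.12; Marchetti 556.34; Andrade 323.11; Ibarra 910.62.
After rounding ($5): Quinlan $195; Okafor $220; Kowalski $165; Marchetti $555; Andrade $325; Ibarra $910. Sum = $2,370.
Rounded total matches; no reconciliation needed.

Quinlan: $195; Okafor: $220; Kowalski: $165; Marchetti: $555; Andrade: $325; Ibarra: $910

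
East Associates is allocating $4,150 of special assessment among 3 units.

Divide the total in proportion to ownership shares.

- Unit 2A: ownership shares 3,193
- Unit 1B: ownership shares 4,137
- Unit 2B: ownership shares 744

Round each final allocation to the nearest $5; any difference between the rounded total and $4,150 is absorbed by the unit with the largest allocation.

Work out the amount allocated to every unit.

Unit 2A: $1,640 · Unit 1B: $2,130 · Unit 2B: $380

Total ownership shares = 8,074.
Proportional shares: Unit 2A 3,193/8,074 × $4,150 = 1,641.19; Unit 1B 4,137/8,074 × $4,150 = 2,126.40; Unit 2B 744/8,074 × $4,150 = 382.41.
At nearest $5: Unit 2A $1,640; Unit 1B $2,125; Unit 2B $380. Sum = $4,145.
Difference $4,150 − $4,145 = +$5 applied to largest allocation (Unit 1B): Unit 1B becomes $2,130.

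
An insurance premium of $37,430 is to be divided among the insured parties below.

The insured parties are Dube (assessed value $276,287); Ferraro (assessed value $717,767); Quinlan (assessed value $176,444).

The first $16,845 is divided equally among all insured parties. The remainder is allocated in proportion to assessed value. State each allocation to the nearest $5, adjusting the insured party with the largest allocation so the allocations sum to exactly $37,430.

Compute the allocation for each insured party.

Dube: $10,475 | Ferraro: $18,235 | Quinlan: $8,720

Equal tier: $16,845 ÷ 3 = $5,615 apiece.
Remainder $20,585 by assessed value (total 1,170,498): Dube 4,858.93 → $4,860; Ferraro 12,623.03 → $12,625; Quinlan 3,103.04 → $3,105.
Rounding difference −$5 on remainder applied to Ferraro.
Totals: Dube $5,615 + $4,860 = $10,475; Ferraro $5,615 + $12,620 = $18,235; Quinlan $5,615 + $3,105 = $8,720.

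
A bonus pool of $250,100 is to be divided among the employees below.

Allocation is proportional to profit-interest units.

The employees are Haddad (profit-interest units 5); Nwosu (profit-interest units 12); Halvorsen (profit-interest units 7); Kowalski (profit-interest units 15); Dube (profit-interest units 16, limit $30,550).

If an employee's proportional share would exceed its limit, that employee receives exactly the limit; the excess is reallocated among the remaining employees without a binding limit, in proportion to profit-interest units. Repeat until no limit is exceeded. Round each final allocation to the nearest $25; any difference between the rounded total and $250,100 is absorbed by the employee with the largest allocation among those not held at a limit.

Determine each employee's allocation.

Total profit-interest units = 55.
Unconstrained shares: Haddad 22,736.36; Nwosu 54,567.27; Halvorsen 31,830.91; Kowalski 68,209.09; Dube 72,756.36.
Capped: Dube ($30,550); remaining pool $219,550 reallocated over remaining profit-interest units 39.
Remaining shares: Haddad 28,147.44 → $28,150; Nwosu 67,553.85 → $67,550; Halvorsen 39,406.41 → $39,400; Kowalski 84,442.31 → $84,450.

Haddad: $28,150; Nwosu: $67,550; Halvorsen: $39,400; Kowalski: $84,450; Dube: $30,550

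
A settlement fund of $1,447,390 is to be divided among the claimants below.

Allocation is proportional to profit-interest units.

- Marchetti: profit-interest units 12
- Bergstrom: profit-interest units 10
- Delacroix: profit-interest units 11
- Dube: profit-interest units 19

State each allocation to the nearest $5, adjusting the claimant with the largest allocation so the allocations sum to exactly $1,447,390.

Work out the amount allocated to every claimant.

Combined profit-interest units = 52.
Proportional shares: Marchetti 12/52 × $1,447,390 = 334,013.08; Bergstrom 10/52 × $1,447,390 = 278,344.23; Delacroix 11/52 × $1,447,390 = 306,178.65; Dube 19/52 × $1,447,390 = 528,854.04.
At nearest $5: Marchetti $334,015; Bergstrom $278,345; Delacroix $306,180; Dube $528,855. Sum = $1,447,395.
Difference $1,447,390 − $1,447,395 = −$5 applied to largest allocation (Dube): Dube becomes $528,850.

Marchetti: $334,015; Bergstrom: $278,345; Delacroix: $306,180; Dube: $528,850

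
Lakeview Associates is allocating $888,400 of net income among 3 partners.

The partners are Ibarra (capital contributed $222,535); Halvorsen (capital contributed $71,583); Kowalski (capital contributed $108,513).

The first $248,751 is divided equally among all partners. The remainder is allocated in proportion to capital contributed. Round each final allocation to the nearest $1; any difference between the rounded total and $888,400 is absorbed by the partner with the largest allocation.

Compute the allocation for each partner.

First tranche $248,751 split equally: $82,917 each.
Remainder $639,649 by capital contributed (total 402,631): Ibarra 353,535.35 → $353,535; Halvorsen 113,721.98 → $113,722; Kowalski 172,391.67 → $172,392.
Totals: Ibarra $82,917 + $353,535 = $436,452; Halvorsen $82,917 + $113,722 = $196,639; Kowalski $82,917 + $172,392 = $255,309.

Ibarra: $436,452 | Halvorsen: $196,639 | Kowalski: $255,309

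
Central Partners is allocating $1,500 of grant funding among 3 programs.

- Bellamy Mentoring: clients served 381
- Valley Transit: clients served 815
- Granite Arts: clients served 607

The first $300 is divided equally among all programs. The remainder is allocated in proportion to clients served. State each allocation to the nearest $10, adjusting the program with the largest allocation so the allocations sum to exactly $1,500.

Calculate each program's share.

Bellamy Mentoring: $350 · Valley Transit: $650 · Granite Arts: $500

$300 shared equally gives $100 per program.
Remainder $1,200 by clients served (total 1,803): Bellamy Mentoring 253.58 → $250; Valley Transit 542.43 → $540; Granite Arts 403.99 → $400.
Rounding difference +$10 on remainder applied to Valley Transit.
Totals: Bellamy Mentoring $100 + $250 = $350; Valley Transit $100 + $550 = $650; Granite Arts $100 + $400 = $500.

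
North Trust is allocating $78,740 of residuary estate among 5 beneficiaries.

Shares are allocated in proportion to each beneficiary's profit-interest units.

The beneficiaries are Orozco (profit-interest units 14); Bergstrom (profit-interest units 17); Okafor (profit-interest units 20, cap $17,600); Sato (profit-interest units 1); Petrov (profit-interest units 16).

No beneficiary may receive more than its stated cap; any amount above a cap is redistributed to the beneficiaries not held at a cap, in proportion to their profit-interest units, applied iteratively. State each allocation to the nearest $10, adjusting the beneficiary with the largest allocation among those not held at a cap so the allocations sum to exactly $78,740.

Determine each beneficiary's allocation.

Orozco: $17,830 · Bergstrom: $21,660 · Okafor: $17,600 · Sato: $1,270 · Petrov: $20,380

Combined profit-interest units = 68.
Unconstrained shares: Orozco 16,211.18; Bergstrom 19,685.00; Okafor 23,158.82; Sato 1,157.94; Petrov 18,527.06.
Held at cap: Okafor ($17,600); balance $61,140 reallocated over remaining profit-interest units 48.
Redistributed shares: Orozco 17,832.50 → $17,830; Bergstrom 21,653.75 → $21,650; Sato 1,273.75 → $1,270; Petrov 20,380.00 → $20,380.
Rounding difference +$10 applied to Bergstrom → $21,660.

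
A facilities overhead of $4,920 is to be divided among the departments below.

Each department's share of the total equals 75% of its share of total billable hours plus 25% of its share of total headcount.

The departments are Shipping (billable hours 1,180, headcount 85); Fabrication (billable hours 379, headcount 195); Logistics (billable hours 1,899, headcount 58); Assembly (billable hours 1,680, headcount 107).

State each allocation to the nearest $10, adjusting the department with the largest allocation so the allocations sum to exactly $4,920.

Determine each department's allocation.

Shipping: $1,080; Fabrication: $810; Logistics: $1,530; Assembly: $1,500

Totals — billable hours 5,138, headcount 445.
Composite weights (75% billable hours + 25% headcount): Shipping 0.2200; Fabrication 0.1649; Logistics 0.3098; Assembly 0.3053.
Proportional shares: Shipping 1,082.39; Fabrication 811.18; Logistics 1,524.14; Assembly 1,502.29.
Rounded to nearest $10: Shipping $1,080; Fabrication $810; Logistics $1,520; Assembly $1,500. Sum = $4,910.
Difference $4,920 − $4,910 = +$10 applied to largest allocation (Logistics): Logistics becomes $1,530.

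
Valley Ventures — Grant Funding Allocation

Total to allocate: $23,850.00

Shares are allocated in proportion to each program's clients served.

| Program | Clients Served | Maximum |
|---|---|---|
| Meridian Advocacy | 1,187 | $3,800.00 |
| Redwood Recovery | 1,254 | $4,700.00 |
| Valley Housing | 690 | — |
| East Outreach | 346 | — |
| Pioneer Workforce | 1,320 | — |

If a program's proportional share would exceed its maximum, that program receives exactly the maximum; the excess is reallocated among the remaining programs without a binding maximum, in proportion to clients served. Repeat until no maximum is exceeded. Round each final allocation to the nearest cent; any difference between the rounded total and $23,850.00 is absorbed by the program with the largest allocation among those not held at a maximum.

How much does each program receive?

Meridian Advocacy: $3,800.00; Redwood Recovery: $4,700.00; Valley Housing: $4,495.54; East Outreach: $2,254.29; Pioneer Workforce: $8,600.17

Total clients served = 4,797.
Proportional shares (ignoring caps): Meridian Advocacy 5,901.5947; Redwood Recovery 6,234.7092; Valley Housing 3,430.5816; East Outreach 1,720.2627; Pioneer Workforce 6,562.8518.
Cap binds for Meridian Advocacy ($3,800.00), Redwood Recovery ($4,700.00); balance $15,350.00 reallocated over remaining clients served 2,356.
Shares after redistribution: Valley Housing 4,495.5433 → $4,495.54; East Outreach 2,254.2869 → $2,254.29; Pioneer Workforce 8,600.1698 → $8,600.17.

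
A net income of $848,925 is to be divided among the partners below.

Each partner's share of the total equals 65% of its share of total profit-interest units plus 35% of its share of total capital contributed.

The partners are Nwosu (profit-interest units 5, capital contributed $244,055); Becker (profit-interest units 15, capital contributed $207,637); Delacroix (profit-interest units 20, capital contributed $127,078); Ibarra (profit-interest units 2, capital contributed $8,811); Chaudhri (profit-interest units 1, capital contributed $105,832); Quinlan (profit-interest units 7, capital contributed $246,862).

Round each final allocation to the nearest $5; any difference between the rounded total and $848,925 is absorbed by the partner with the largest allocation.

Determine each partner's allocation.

Nwosu: $132,300 · Becker: $231,155 · Delacroix: $260,875 · Ibarra: $24,855 · Chaudhri: $44,480 · Quinlan: $155,260

Totals — profit-interest units 50, capital contributed 940,275.
Combined weights (65% profit-interest units + 35% capital contributed): Nwosu 0.1558; Becker 0.2723; Delacroix 0.3073; Ibarra 0.0293; Chaudhri 0.0524; Quinlan 0.1829.
Raw shares: Nwosu 132,300.69; Becker 231,152.97; Delacroix 260,876.72; Ibarra 24,856.30; Chaudhri 44,478.58; Quinlan 155,259.74.
Rounded to nearest $5: Nwosu $132,300; Becker $231,155; Delacroix $260,875; Ibarra $24,855; Chaudhri $44,480; Quinlan $155,260. Sum = $848,925.
No rounding difference to absorb.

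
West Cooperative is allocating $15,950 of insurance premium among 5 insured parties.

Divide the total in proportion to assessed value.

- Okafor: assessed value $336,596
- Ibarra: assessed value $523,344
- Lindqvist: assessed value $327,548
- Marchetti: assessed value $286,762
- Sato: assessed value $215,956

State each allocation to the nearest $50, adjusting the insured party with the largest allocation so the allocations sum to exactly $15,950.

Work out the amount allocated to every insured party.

Sum of assessed value: 1,690,206.
Pro-rata amounts: Okafor 336,596/1,690,206 × $15,950 = 3,176.36; Ibarra 523,344/1,690,206 × $15,950 = 4,938.65; Lindqvist 327,548/1,690,206 × $15,950 = 3,090.98; Marchetti 286,762/1,690,206 × $15,950 = 2,706.09; Sato 215,956/1,690,206 × $15,950 = 2,037.92.
Rounded to nearest $50: Okafor $3,200; Ibarra $4,950; Lindqvist $3,100; Marchetti $2,700; Sato $2,050. Sum = $16,000.
Difference $15,950 − $16,000 = −$50 applied to largest allocation (Ibarra): Ibarra becomes $4,900.

Okafor: $3,200 · Ibarra: $4,900 · Lindqvist: $3,100 · Marchetti: $2,700 · Sato: $2,050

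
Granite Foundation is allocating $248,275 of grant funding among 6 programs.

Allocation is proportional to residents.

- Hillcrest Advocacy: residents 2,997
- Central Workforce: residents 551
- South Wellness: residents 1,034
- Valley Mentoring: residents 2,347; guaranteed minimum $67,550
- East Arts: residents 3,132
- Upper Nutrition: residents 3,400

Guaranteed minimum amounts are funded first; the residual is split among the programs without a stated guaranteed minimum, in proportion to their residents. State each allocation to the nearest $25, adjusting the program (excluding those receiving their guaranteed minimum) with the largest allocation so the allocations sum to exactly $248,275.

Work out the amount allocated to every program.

Hillcrest Advocacy: $48,725 | Central Workforce: $8,950 | South Wellness: $16,825 | Valley Mentoring: $67,550 | East Arts: $50,925 | Upper Nutrition: $55,300

Minimums first: Valley Mentoring $67,550. Remaining pool $180,725.
Remaining pool split over remaining residents 11,114: Hillcrest Advocacy 48,734.28 → $48,725; Central Workforce 8,959.82 → $8,950; South Wellness 16,813.90 → $16,825; East Arts 50,929.52 → $50,925; Upper Nutrition 55,287.48 → $55,275.
Rounding difference +$25 applied to Upper Nutrition → $55,300.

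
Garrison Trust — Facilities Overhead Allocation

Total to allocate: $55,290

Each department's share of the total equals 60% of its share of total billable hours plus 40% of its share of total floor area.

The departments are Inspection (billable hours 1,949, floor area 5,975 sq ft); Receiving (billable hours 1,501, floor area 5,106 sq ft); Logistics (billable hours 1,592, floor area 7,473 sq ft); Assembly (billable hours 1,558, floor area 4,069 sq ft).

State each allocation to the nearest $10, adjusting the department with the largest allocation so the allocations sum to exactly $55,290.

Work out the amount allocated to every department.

Billable hours total 6,600; floor area total 22,623.
Composite weights (60% billable hours + 40% floor area): Inspection 0.2828; Receiving 0.2267; Logistics 0.2769; Assembly 0.2136.
Proportional shares: Inspection 15,637.48; Receiving 12,536.14; Logistics 15,307.49; Assembly 11,808.88.
After rounding ($10): Inspection $15,640; Receiving $12,540; Logistics $15,310; Assembly $11,810. Sum = $55,300.
Difference $55,290 − $55,300 = −$10 applied to largest allocation (Inspection): Inspection becomes $15,630.

Inspection: $15,630 | Receiving: $12,540 | Logistics: $15,310 | Assembly: $11,810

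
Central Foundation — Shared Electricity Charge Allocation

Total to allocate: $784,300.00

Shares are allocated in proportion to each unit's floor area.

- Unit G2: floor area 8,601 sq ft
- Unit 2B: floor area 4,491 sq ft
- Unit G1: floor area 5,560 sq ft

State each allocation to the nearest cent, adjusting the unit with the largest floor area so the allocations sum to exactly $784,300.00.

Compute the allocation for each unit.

Unit G2: $361,664.40; Unit 2B: $188,842.55; Unit G1: $233,793.05

Sum of floor area: 8,601 + 4,491 + 5,560 = 18,652.
Proportional shares: Unit G2 361,664.3952; Unit 2B 188,842.5531; Unit G1 233,793.0517.
After rounding (cent): Unit G2 $361,664.40; Unit 2B $188,842.55; Unit G1 $233,793.05. Sum = $784,300.00.
Sum already equals the total — no adjustment.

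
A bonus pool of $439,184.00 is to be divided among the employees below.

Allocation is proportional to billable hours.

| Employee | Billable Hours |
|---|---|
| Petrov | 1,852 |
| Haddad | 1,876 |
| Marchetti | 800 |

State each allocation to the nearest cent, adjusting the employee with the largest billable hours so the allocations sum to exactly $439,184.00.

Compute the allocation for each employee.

Combined billable hours = 1,852 + 1,876 + 800 = 4,528.
Pro-rata amounts: Petrov 179,630.9117; Haddad 181,958.7420; Marchetti 77,594.3463.
Rounded to nearest cent: Petrov $179,630.91; Haddad $181,958.74; Marchetti $77,594.35. Sum = $439,184.00.
Rounded total matches; no reconciliation needed.

Petrov: $179,630.91 · Haddad: $181,958.74 · Marchetti: $77,594.35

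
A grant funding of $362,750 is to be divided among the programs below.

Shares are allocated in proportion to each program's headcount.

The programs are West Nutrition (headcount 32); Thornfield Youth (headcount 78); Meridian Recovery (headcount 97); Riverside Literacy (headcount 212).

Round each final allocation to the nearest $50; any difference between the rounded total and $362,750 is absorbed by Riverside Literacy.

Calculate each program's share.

West Nutrition: $27,700 · Thornfield Youth: $67,550 · Meridian Recovery: $84,000 · Riverside Literacy: $183,500

Headcount total: 419.
Proportional shares: West Nutrition 32/419 × $362,750 = 27,704.06; Thornfield Youth 78/419 × $362,750 = 67,528.64; Meridian Recovery 97/419 × $362,750 = 83,977.92; Riverside Literacy 212/419 × $362,750 = 183,539.38.
After rounding ($50): West Nutrition $27,700; Thornfield Youth $67,550; Meridian Recovery $84,000; Riverside Literacy $183,550. Sum = $362,800.
Difference $362,750 − $362,800 = −$50 applied to Riverside Literacy: Riverside Literacy becomes $183,500.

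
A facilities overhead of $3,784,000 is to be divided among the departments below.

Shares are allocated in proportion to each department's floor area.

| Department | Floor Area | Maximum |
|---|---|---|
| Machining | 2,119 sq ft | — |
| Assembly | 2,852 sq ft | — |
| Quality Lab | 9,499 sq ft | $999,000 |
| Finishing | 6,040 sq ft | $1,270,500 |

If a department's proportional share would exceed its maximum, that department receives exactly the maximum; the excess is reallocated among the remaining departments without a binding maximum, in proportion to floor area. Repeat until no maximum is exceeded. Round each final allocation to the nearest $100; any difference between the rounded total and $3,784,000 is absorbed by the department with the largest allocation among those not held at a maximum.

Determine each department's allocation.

Machining: $645,600 · Assembly: $868,900 · Quality Lab: $999,000 · Finishing: $1,270,500

Sum of floor area: 20,510.
Proportional shares (ignoring caps): Machining 390,945.69; Assembly 526,180.79; Quality Lab 1,752,521.50; Finishing 1,114,352.02.
Cap binds for Quality Lab ($999,000); balance $2,785,000 reallocated over remaining floor area 11,011.
Cap binds for Finishing ($1,270,500); balance $1,514,500 reallocated over remaining floor area 4,971.
Remaining shares: Machining 645,589.52 → $645,600; Assembly 868,910.48 → $868,900.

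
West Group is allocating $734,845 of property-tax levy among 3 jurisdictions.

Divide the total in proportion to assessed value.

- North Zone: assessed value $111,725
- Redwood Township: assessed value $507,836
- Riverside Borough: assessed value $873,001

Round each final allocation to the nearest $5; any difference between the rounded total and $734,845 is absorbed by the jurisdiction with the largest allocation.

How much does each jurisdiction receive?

North Zone: $55,005 | Redwood Township: $250,025 | Riverside Borough: $429,815

Sum of assessed value: 1,492,562.
Proportional shares: North Zone 111,725/1,492,562 × $734,845 = 55,006.46; Redwood Township 507,836/1,492,562 × $734,845 = 250,026.96; Riverside Borough 873,001/1,492,562 × $734,845 = 429,811.57.
Rounded to nearest $5: North Zone $55,005; Redwood Township $250,025; Riverside Borough $429,810. Sum = $734,840.
Difference $734,845 − $734,840 = +$5 applied to largest allocation (Riverside Borough): Riverside Borough becomes $429,815.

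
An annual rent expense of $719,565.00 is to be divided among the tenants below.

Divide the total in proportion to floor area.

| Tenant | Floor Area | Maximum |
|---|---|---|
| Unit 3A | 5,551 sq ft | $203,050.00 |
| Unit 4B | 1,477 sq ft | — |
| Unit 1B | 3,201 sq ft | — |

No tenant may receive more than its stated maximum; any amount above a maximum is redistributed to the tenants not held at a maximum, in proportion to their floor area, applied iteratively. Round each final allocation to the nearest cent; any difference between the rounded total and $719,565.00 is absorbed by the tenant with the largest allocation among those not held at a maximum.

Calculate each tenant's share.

Combined floor area = 10,229.
Pro-rata shares before constraints: Unit 3A 390,488.3483; Unit 4B 103,900.4306; Unit 1B 225,176.2210.
Capped: Unit 3A ($203,050.00); remaining pool $516,515.00 reallocated over remaining floor area 4,678.
Remaining shares: Unit 4B 163,080.9438 → $163,080.94; Unit 1B 353,434.0562 → $353,434.06.

Unit 3A: $203,050.00; Unit 4B: $163,080.94; Unit 1B: $353,434.06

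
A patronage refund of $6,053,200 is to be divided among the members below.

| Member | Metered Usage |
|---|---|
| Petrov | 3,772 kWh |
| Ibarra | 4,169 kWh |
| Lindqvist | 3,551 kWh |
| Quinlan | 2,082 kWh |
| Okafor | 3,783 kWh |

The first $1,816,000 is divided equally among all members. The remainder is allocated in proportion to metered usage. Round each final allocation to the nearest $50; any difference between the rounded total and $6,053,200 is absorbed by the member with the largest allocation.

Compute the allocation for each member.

Petrov: $1,284,000; Ibarra: $1,381,000; Lindqvist: $1,230,050; Quinlan: $871,450; Okafor: $1,286,700

First tranche $1,816,000 split equally: $363,200 each.
Remainder $4,237,200 by metered usage (total 17,357): Petrov 920,822.63 → $920,800; Ibarra 1,017,738.48 → $1,017,750; Lindqvist 866,871.99 → $866,850; Quinlan 508,258.94 → $508,250; Okafor 923,507.96 → $923,500.
Rounding difference +$50 on remainder applied to Ibarra.
Totals: Petrov $363,200 + $920,800 = $1,284,000; Ibarra $363,200 + $1,017,800 = $1,381,000; Lindqvist $363,200 + $866,850 = $1,230,050; Quinlan $363,200 + $508,250 = $871,450; Okafor $363,200 + $923,500 = $1,286,700.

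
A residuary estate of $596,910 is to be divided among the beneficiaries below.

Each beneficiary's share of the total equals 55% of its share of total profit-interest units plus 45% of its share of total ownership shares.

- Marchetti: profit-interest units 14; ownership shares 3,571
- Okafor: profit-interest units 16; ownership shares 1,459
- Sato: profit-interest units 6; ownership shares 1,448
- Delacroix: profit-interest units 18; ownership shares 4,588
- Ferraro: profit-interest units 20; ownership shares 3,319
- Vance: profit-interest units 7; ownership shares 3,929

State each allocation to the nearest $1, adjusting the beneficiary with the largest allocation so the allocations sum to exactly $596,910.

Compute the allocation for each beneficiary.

Marchetti: $109,119 · Okafor: $86,248 · Sato: $45,556 · Delacroix: $140,248 · Ferraro: $129,741 · Vance: $85,998

Profit-interest units total 81; ownership shares total 18,314.
Blended shares (55% profit-interest units + 45% ownership shares): Marchetti 0.1828; Okafor 0.1445; Sato 0.0763; Delacroix 0.2350; Ferraro 0.2174; Vance 0.1441.
Raw shares: Marchetti 109,118.78; Okafor 86,248.48; Sato 45,556.22; Delacroix 140,247.38; Ferraro 129,741.27; Vance 85,997.88.
At nearest $1: Marchetti $109,119; Okafor $86,248; Sato $45,556; Delacroix $140,247; Ferraro $129,741; Vance $85,998. Sum = $596,909.
Difference $596,910 − $596,909 = +$1 applied to largest allocation (Delacroix): Delacroix becomes $140,248.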